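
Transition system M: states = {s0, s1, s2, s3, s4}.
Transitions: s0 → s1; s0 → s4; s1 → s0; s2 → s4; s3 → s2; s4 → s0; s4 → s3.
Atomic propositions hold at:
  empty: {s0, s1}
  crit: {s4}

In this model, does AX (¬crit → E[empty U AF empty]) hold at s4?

Sat(¬crit) = {s0, s1, s2, s3}
AF empty: least fixpoint, start Z0 = {s0, s1}, add states with every successor in Z. Already a fixed point.
Sat(AF empty) = {s0, s1}
E[empty U AF empty]: least fixpoint, start Z0 = Sat(AF empty) = {s0, s1}, add states in Sat(empty) with some successor in Z. Already a fixed point.
Sat(E[empty U AF empty]) = {s0, s1}
Sat(¬crit → E[empty U AF empty]) = {s0, s1, s4}
Sat(AX (¬crit → E[empty U AF empty])) = {s : every successor in {s0, s1, s4}} = {s0, s1, s2}
s4 ∉ Sat(AX (¬crit → E[empty U AF empty])) = {s0, s1, s2}, so the formula does not hold at s4.

No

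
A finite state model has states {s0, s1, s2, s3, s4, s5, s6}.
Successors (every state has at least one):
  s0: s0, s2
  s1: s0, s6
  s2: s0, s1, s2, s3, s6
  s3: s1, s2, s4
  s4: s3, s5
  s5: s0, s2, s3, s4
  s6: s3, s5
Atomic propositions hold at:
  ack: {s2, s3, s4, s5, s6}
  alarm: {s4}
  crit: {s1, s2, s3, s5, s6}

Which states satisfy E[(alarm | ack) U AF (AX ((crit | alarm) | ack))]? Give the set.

{s2, s3, s4, s5, s6}

Sat(alarm | ack) = {s2, s3, s4, s5, s6}
Sat(crit | alarm) = {s1, s2, s3, s4, s5, s6}
Sat((crit | alarm) | ack) = {s1, s2, s3, s4, s5, s6}
Sat(AX ((crit | alarm) | ack)) = {s : every successor in {s1, s2, s3, s4, s5, s6}} = {s3, s4, s6}
AF (AX ((crit | alarm) | ack)): least fixpoint, start Z0 = {s3, s4, s6}, add states with every successor in Z. Already a fixed point.
Sat(AF (AX ((crit | alarm) | ack))) = {s3, s4, s6}
E[(alarm | ack) U AF (AX ((crit | alarm) | ack))]: least fixpoint, start Z0 = Sat(AF (AX ((crit | alarm) | ack))) = {s3, s4, s6}, add states in Sat(alarm | ack) with some successor in Z. Z1 = {s2, s3, s4, s5, s6}; fixed.
Sat(E[(alarm | ack) U AF (AX ((crit | alarm) | ack))]) = {s2, s3, s4, s5, s6}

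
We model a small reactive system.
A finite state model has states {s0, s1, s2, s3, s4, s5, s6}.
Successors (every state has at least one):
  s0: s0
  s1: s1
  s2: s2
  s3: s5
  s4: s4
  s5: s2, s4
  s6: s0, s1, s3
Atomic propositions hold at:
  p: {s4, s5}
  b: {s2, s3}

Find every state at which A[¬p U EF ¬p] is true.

Sat(¬p) = {s0, s1, s2, s3, s6}
EF ¬p: least fixpoint, start Z0 = {s0, s1, s2, s3, s6}, add states with some successor in Z. Z1 = {s0, s1, s2, s3, s5, s6}; fixed.
Sat(EF ¬p) = {s0, s1, s2, s3, s5, s6}
A[¬p U EF ¬p]: least fixpoint, start Z0 = Sat(EF ¬p) = {s0, s1, s2, s3, s5, s6}, add states in Sat(¬p) with every successor in Z. Already a fixed point.
Sat(A[¬p U EF ¬p]) = {s0, s1, s2, s3, s5, s6}

{s0, s1, s2, s3, s5, s6}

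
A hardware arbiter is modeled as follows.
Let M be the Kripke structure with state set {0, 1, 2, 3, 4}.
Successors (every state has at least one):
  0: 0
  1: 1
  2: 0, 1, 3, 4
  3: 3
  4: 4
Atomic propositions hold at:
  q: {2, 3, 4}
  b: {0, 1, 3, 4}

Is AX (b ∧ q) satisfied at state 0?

Sat(b ∧ q) = {3, 4}
Sat(AX (b ∧ q)) = {s : every successor in {3, 4}} = {3, 4}
0 ∉ Sat(AX (b ∧ q)) = {3, 4}, so the formula does not hold at 0.

No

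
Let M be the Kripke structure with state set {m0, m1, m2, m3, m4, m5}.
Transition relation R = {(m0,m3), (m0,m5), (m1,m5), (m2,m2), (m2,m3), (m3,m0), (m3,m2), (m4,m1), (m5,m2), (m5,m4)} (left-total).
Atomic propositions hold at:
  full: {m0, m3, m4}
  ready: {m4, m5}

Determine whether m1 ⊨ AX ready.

Sat(AX ready) = {s : every successor in {m4, m5}} = {m1}
m1 ∈ Sat(AX ready) = {m1}, so the formula holds at m1.

Yes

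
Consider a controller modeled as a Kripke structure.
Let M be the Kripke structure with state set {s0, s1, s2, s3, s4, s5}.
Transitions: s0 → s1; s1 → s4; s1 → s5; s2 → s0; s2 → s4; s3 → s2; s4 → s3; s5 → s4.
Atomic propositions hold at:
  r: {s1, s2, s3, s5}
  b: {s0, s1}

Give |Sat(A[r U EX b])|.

Sat(EX b) = {s : some successor in {s0, s1}} = {s0, s2}
A[r U EX b]: least fixpoint, start Z0 = Sat(EX b) = {s0, s2}, add states in Sat(r) with every successor in Z. Z1 = {s0, s2, s3}; fixed.
Sat(A[r U EX b]) = {s0, s2, s3}
|Sat(A[r U EX b])| = |{s0, s2, s3}| = 3.

3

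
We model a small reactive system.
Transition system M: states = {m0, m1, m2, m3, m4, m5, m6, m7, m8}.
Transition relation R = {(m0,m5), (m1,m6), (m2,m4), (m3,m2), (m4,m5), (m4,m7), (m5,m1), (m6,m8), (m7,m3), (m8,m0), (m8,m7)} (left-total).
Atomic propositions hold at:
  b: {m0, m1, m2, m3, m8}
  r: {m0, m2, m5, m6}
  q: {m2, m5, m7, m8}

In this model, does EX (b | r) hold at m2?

No

Sat(b | r) = {m0, m1, m2, m3, m5, m6, m8}
Sat(EX (b | r)) = {s : some successor in {m0, m1, m2, m3, m5, m6, m8}} = {m0, m1, m3, m4, m5, m6, m7, m8}
m2 ∉ Sat(EX (b | r)) = {m0, m1, m3, m4, m5, m6, m7, m8}, so the formula does not hold at m2.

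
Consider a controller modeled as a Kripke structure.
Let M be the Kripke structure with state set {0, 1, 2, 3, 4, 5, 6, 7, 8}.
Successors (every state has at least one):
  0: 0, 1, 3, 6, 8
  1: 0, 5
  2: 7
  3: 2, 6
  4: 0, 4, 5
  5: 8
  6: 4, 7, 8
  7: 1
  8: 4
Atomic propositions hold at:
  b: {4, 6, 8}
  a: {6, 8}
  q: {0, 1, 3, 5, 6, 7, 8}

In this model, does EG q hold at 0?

Yes

EG q: greatest fixpoint, start Z0 = {0, 1, 3, 5, 6, 7, 8}, keep only states in Sat with some successor in Z. Z1 = {0, 1, 3, 5, 6, 7}; Z2 = {0, 1, 3, 6, 7}; fixed.
Sat(EG q) = {0, 1, 3, 6, 7}
0 ∈ Sat(EG q) = {0, 1, 3, 6, 7}, so the formula holds at 0.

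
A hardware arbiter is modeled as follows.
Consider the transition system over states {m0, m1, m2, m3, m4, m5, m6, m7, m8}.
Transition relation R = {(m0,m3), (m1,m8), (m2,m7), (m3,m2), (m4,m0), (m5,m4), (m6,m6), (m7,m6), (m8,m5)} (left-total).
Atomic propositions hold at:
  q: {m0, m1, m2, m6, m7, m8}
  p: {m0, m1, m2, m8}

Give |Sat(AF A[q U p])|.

7

A[q U p]: least fixpoint, start Z0 = Sat(p) = {m0, m1, m2, m8}, add states in Sat(q) with every successor in Z. Already a fixed point.
Sat(A[q U p]) = {m0, m1, m2, m8}
AF A[q U p]: least fixpoint, start Z0 = {m0, m1, m2, m8}, add states with every successor in Z. Z1 = {m0, m1, m2, m3, m4, m8}; Z2 = {m0, m1, m2, m3, m4, m5, m8}; fixed.
Sat(AF A[q U p]) = {m0, m1, m2, m3, m4, m5, m8}
|Sat(AF A[q U p])| = |{m0, m1, m2, m3, m4, m5, m8}| = 7.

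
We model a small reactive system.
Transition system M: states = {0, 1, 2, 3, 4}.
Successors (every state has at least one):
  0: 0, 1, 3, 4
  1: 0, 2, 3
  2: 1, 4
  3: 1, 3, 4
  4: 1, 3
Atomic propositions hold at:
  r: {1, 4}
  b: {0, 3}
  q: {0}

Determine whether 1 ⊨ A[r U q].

No

A[r U q]: least fixpoint, start Z0 = Sat(q) = {0}, add states in Sat(r) with every successor in Z. Already a fixed point.
Sat(A[r U q]) = {0}
1 ∉ Sat(A[r U q]) = {0}, so the formula does not hold at 1.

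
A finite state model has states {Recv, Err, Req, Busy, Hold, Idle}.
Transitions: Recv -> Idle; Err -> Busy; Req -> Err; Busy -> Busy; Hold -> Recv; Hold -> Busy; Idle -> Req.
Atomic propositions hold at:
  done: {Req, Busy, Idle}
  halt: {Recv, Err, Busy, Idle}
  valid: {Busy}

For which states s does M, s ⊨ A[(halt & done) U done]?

{Req, Busy, Idle}

Sat(halt & done) = {Busy, Idle}
A[(halt & done) U done]: least fixpoint, start Z0 = Sat(done) = {Req, Busy, Idle}, add states in Sat(halt & done) with every successor in Z. Already a fixed point.
Sat(A[(halt & done) U done]) = {Req, Busy, Idle}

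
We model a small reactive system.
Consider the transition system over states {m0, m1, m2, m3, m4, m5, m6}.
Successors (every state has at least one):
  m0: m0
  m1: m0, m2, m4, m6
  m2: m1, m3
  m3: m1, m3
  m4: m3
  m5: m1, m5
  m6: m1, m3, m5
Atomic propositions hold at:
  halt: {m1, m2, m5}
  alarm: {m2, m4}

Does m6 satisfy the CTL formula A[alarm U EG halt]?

No

EG halt: greatest fixpoint, start Z0 = {m1, m2, m5}, keep only states in Sat with some successor in Z. Already a fixed point.
Sat(EG halt) = {m1, m2, m5}
A[alarm U EG halt]: least fixpoint, start Z0 = Sat(EG halt) = {m1, m2, m5}, add states in Sat(alarm) with every successor in Z. Already a fixed point.
Sat(A[alarm U EG halt]) = {m1, m2, m5}
m6 ∉ Sat(A[alarm U EG halt]) = {m1, m2, m5}, so the formula does not hold at m6.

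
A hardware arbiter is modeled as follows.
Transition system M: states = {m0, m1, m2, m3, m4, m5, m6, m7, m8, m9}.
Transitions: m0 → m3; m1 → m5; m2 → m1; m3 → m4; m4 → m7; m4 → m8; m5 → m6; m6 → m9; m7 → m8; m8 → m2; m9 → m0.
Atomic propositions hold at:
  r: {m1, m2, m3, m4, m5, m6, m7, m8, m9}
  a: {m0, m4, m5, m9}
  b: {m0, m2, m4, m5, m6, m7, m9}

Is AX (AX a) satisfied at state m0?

Sat(AX a) = {s : every successor in {m0, m4, m5, m9}} = {m1, m3, m6, m9}
Sat(AX (AX a)) = {s : every successor in {m1, m3, m6, m9}} = {m0, m2, m5, m6}
m0 ∈ Sat(AX (AX a)) = {m0, m2, m5, m6}, so the formula holds at m0.

Yes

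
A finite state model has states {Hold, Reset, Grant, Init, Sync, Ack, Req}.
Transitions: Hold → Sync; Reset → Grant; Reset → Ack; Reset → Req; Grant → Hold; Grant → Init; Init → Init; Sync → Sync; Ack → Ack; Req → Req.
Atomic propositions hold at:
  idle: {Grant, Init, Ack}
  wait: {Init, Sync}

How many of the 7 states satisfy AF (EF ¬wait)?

5

Sat(¬wait) = {Hold, Reset, Grant, Ack, Req}
EF ¬wait: least fixpoint, start Z0 = {Hold, Reset, Grant, Ack, Req}, add states with some successor in Z. Already a fixed point.
Sat(EF ¬wait) = {Hold, Reset, Grant, Ack, Req}
AF (EF ¬wait): least fixpoint, start Z0 = {Hold, Reset, Grant, Ack, Req}, add states with every successor in Z. Already a fixed point.
Sat(AF (EF ¬wait)) = {Hold, Reset, Grant, Ack, Req}
|Sat(AF (EF ¬wait))| = |{Hold, Reset, Grant, Ack, Req}| = 5.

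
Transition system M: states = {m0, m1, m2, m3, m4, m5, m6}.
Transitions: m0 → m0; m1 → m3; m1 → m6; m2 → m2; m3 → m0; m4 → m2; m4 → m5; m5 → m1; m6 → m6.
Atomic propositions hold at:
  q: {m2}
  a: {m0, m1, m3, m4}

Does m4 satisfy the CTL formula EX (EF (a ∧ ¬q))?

Sat(¬q) = {m0, m1, m3, m4, m5, m6}
Sat(a ∧ ¬q) = {m0, m1, m3, m4}
EF (a ∧ ¬q): least fixpoint, start Z0 = {m0, m1, m3, m4}, add states with some successor in Z. Z1 = {m0, m1, m3, m4, m5}; fixed.
Sat(EF (a ∧ ¬q)) = {m0, m1, m3, m4, m5}
Sat(EX (EF (a ∧ ¬q))) = {s : some successor in {m0, m1, m3, m4, m5}} = {m0, m1, m3, m4, m5}
m4 ∈ Sat(EX (EF (a ∧ ¬q))) = {m0, m1, m3, m4, m5}, so the formula holds at m4.

Yes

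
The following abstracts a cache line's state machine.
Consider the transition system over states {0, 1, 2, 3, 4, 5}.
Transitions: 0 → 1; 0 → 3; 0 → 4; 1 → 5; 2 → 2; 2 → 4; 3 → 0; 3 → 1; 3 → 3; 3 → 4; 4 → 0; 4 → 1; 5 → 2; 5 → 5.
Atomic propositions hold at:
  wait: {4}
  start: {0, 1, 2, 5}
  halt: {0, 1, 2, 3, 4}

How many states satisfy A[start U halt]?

A[start U halt]: least fixpoint, start Z0 = Sat(halt) = {0, 1, 2, 3, 4}, add states in Sat(start) with every successor in Z. Already a fixed point.
Sat(A[start U halt]) = {0, 1, 2, 3, 4}
|Sat(A[start U halt])| = |{0, 1, 2, 3, 4}| = 5.

5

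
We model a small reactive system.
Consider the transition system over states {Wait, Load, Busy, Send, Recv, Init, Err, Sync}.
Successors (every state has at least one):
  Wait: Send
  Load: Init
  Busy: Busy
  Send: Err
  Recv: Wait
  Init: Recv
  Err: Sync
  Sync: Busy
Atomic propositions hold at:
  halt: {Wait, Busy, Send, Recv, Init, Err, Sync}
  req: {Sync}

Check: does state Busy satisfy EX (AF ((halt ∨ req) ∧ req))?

No

Sat(halt ∨ req) = {Wait, Busy, Send, Recv, Init, Err, Sync}
Sat((halt ∨ req) ∧ req) = {Sync}
AF ((halt ∨ req) ∧ req): least fixpoint, start Z0 = {Sync}, add states with every successor in Z. Z1 = {Err, Sync}; Z2 = {Send, Err, Sync}; Z3 = {Wait, Send, Err, Sync}; Z4 = {Wait, Send, Recv, Err, Sync}; Z5 = {Wait, Send, Recv, Init, Err, Sync}; Z6 = {Wait, Load, Send, Recv, Init, Err, Sync}; fixed.
Sat(AF ((halt ∨ req) ∧ req)) = {Wait, Load, Send, Recv, Init, Err, Sync}
Sat(EX (AF ((halt ∨ req) ∧ req))) = {s : some successor in {Wait, Load, Send, Recv, Init, Err, Sync}} = {Wait, Load, Send, Recv, Init, Err}
Busy ∉ Sat(EX (AF ((halt ∨ req) ∧ req))) = {Wait, Load, Send, Recv, Init, Err}, so the formula does not hold at Busy.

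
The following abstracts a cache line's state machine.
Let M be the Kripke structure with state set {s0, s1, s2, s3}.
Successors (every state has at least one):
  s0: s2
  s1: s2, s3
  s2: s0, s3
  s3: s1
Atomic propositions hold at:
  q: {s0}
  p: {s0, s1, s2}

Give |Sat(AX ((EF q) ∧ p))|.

2

EF q: least fixpoint, start Z0 = {s0}, add states with some successor in Z. Z1 = {s0, s2}; Z2 = {s0, s1, s2}; Z3 = {s0, s1, s2, s3}; fixed.
Sat(EF q) = {s0, s1, s2, s3}
Sat((EF q) ∧ p) = {s0, s1, s2}
Sat(AX ((EF q) ∧ p)) = {s : every successor in {s0, s1, s2}} = {s0, s3}
|Sat(AX ((EF q) ∧ p))| = |{s0, s3}| = 2.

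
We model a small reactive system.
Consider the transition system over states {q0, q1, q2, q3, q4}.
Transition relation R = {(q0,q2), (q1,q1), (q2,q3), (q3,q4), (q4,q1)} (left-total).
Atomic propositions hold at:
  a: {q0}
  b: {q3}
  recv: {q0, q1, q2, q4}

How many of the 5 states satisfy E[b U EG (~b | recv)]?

Sat(~b) = {q0, q1, q2, q4}
Sat(~b | recv) = {q0, q1, q2, q4}
EG (~b | recv): greatest fixpoint, start Z0 = {q0, q1, q2, q4}, keep only states in Sat with some successor in Z. Z1 = {q0, q1, q4}; Z2 = {q1, q4}; fixed.
Sat(EG (~b | recv)) = {q1, q4}
E[b U EG (~b | recv)]: least fixpoint, start Z0 = Sat(EG (~b | recv)) = {q1, q4}, add states in Sat(b) with some successor in Z. Z1 = {q1, q3, q4}; fixed.
Sat(E[b U EG (~b | recv)]) = {q1, q3, q4}
|Sat(E[b U EG (~b | recv)])| = |{q1, q3, q4}| = 3.

3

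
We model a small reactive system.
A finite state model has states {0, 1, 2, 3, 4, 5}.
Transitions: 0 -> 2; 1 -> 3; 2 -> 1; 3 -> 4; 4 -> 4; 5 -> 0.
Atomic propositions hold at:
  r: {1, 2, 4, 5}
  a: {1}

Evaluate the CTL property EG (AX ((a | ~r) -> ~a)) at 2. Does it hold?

No

Sat(~r) = {0, 3}
Sat(a | ~r) = {0, 1, 3}
Sat(~a) = {0, 2, 3, 4, 5}
Sat((a | ~r) -> ~a) = {0, 2, 3, 4, 5}
Sat(AX ((a | ~r) -> ~a)) = {s : every successor in {0, 2, 3, 4, 5}} = {0, 1, 3, 4, 5}
EG (AX ((a | ~r) -> ~a)): greatest fixpoint, start Z0 = {0, 1, 3, 4, 5}, keep only states in Sat with some successor in Z. Z1 = {1, 3, 4, 5}; Z2 = {1, 3, 4}; fixed.
Sat(EG (AX ((a | ~r) -> ~a))) = {1, 3, 4}
2 ∉ Sat(EG (AX ((a | ~r) -> ~a))) = {1, 3, 4}, so the formula does not hold at 2.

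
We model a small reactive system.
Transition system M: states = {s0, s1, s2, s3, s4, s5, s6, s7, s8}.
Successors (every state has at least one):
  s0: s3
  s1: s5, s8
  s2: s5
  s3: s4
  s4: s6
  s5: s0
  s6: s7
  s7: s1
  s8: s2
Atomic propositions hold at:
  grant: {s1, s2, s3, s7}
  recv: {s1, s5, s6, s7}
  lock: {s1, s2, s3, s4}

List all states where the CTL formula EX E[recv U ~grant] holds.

Sat(~grant) = {s0, s4, s5, s6, s8}
E[recv U ~grant]: least fixpoint, start Z0 = Sat(~grant) = {s0, s4, s5, s6, s8}, add states in Sat(recv) with some successor in Z. Z1 = {s0, s1, s4, s5, s6, s8}; Z2 = {s0, s1, s4, s5, s6, s7, s8}; fixed.
Sat(E[recv U ~grant]) = {s0, s1, s4, s5, s6, s7, s8}
Sat(EX E[recv U ~grant]) = {s : some successor in {s0, s1, s4, s5, s6, s7, s8}} = {s1, s2, s3, s4, s5, s6, s7}

{s1, s2, s3, s4, s5, s6, s7}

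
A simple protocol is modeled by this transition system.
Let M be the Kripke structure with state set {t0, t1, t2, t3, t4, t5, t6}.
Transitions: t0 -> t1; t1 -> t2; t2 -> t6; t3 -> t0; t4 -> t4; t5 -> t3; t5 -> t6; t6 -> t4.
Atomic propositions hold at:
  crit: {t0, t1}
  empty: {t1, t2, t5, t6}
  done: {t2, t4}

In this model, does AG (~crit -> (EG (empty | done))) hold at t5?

Sat(~crit) = {t2, t3, t4, t5, t6}
Sat(empty | done) = {t1, t2, t4, t5, t6}
EG (empty | done): greatest fixpoint, start Z0 = {t1, t2, t4, t5, t6}, keep only states in Sat with some successor in Z. Already a fixed point.
Sat(EG (empty | done)) = {t1, t2, t4, t5, t6}
Sat(~crit -> (EG (empty | done))) = {t0, t1, t2, t4, t5, t6}
AG (~crit -> (EG (empty | done))): greatest fixpoint, start Z0 = {t0, t1, t2, t4, t5, t6}, keep only states in Sat with every successor in Z. Z1 = {t0, t1, t2, t4, t6}; fixed.
Sat(AG (~crit -> (EG (empty | done)))) = {t0, t1, t2, t4, t6}
t5 ∉ Sat(AG (~crit -> (EG (empty | done)))) = {t0, t1, t2, t4, t6}, so the formula does not hold at t5.

No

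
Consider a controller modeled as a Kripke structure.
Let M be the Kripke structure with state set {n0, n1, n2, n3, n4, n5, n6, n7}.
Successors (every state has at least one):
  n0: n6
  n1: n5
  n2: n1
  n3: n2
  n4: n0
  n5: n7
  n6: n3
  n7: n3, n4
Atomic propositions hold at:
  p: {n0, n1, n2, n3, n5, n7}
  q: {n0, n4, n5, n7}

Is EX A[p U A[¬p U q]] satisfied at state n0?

No

Sat(¬p) = {n4, n6}
A[¬p U q]: least fixpoint, start Z0 = Sat(q) = {n0, n4, n5, n7}, add states in Sat(¬p) with every successor in Z. Already a fixed point.
Sat(A[¬p U q]) = {n0, n4, n5, n7}
A[p U A[¬p U q]]: least fixpoint, start Z0 = Sat(A[¬p U q]) = {n0, n4, n5, n7}, add states in Sat(p) with every successor in Z. Z1 = {n0, n1, n4, n5, n7}; Z2 = {n0, n1, n2, n4, n5, n7}; Z3 = {n0, n1, n2, n3, n4, n5, n7}; fixed.
Sat(A[p U A[¬p U q]]) = {n0, n1, n2, n3, n4, n5, n7}
Sat(EX A[p U A[¬p U q]]) = {s : some successor in {n0, n1, n2, n3, n4, n5, n7}} = {n1, n2, n3, n4, n5, n6, n7}
n0 ∉ Sat(EX A[p U A[¬p U q]]) = {n1, n2, n3, n4, n5, n6, n7}, so the formula does not hold at n0.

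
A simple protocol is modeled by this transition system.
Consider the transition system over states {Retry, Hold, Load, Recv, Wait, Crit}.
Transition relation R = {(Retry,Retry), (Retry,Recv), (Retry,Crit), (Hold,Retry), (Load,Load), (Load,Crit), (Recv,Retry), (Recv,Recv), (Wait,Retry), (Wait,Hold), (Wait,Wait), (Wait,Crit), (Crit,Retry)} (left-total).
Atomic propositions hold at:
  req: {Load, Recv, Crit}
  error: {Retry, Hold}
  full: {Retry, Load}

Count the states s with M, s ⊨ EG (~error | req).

Sat(~error) = {Load, Recv, Wait, Crit}
Sat(~error | req) = {Load, Recv, Wait, Crit}
EG (~error | req): greatest fixpoint, start Z0 = {Load, Recv, Wait, Crit}, keep only states in Sat with some successor in Z. Z1 = {Load, Recv, Wait}; fixed.
Sat(EG (~error | req)) = {Load, Recv, Wait}
|Sat(EG (~error | req))| = |{Load, Recv, Wait}| = 3.

3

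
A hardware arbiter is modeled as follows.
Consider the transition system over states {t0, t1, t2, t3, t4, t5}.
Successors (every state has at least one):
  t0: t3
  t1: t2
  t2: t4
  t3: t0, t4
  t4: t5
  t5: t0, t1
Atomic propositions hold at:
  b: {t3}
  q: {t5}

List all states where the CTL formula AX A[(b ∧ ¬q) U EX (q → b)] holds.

Sat(¬q) = {t0, t1, t2, t3, t4}
Sat(b ∧ ¬q) = {t3}
Sat(q → b) = {t0, t1, t2, t3, t4}
Sat(EX (q → b)) = {s : some successor in {t0, t1, t2, t3, t4}} = {t0, t1, t2, t3, t5}
A[(b ∧ ¬q) U EX (q → b)]: least fixpoint, start Z0 = Sat(EX (q → b)) = {t0, t1, t2, t3, t5}, add states in Sat(b ∧ ¬q) with every successor in Z. Already a fixed point.
Sat(A[(b ∧ ¬q) U EX (q → b)]) = {t0, t1, t2, t3, t5}
Sat(AX A[(b ∧ ¬q) U EX (q → b)]) = {s : every successor in {t0, t1, t2, t3, t5}} = {t0, t1, t4, t5}

{t0, t1, t4, t5}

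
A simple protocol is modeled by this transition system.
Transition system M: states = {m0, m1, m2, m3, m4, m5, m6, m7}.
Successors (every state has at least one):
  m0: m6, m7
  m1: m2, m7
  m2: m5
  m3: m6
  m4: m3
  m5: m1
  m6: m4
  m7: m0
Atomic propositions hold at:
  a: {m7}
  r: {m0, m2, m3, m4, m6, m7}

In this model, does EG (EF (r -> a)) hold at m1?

Yes

Sat(r -> a) = {m1, m5, m7}
EF (r -> a): least fixpoint, start Z0 = {m1, m5, m7}, add states with some successor in Z. Z1 = {m0, m1, m2, m5, m7}; fixed.
Sat(EF (r -> a)) = {m0, m1, m2, m5, m7}
EG (EF (r -> a)): greatest fixpoint, start Z0 = {m0, m1, m2, m5, m7}, keep only states in Sat with some successor in Z. Already a fixed point.
Sat(EG (EF (r -> a))) = {m0, m1, m2, m5, m7}
m1 ∈ Sat(EG (EF (r -> a))) = {m0, m1, m2, m5, m7}, so the formula holds at m1.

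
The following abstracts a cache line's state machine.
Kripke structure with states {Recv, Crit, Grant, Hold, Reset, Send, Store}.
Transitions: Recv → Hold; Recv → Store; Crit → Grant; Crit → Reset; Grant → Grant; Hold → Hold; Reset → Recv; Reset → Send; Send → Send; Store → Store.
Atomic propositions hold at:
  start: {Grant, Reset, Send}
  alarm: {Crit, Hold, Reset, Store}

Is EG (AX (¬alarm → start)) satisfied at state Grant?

Sat(¬alarm) = {Recv, Grant, Send}
Sat(¬alarm → start) = {Crit, Grant, Hold, Reset, Send, Store}
Sat(AX (¬alarm → start)) = {s : every successor in {Crit, Grant, Hold, Reset, Send, Store}} = {Recv, Crit, Grant, Hold, Send, Store}
EG (AX (¬alarm → start)): greatest fixpoint, start Z0 = {Recv, Crit, Grant, Hold, Send, Store}, keep only states in Sat with some successor in Z. Already a fixed point.
Sat(EG (AX (¬alarm → start))) = {Recv, Crit, Grant, Hold, Send, Store}
Grant ∈ Sat(EG (AX (¬alarm → start))) = {Recv, Crit, Grant, Hold, Send, Store}, so the formula holds at Grant.

Yes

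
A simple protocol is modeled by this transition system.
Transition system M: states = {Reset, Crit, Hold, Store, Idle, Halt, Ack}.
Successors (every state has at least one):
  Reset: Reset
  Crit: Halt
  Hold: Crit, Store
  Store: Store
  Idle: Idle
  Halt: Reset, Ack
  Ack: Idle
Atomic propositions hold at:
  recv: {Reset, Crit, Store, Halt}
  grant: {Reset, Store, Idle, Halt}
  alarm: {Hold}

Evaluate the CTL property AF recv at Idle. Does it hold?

No

AF recv: least fixpoint, start Z0 = {Reset, Crit, Store, Halt}, add states with every successor in Z. Z1 = {Reset, Crit, Hold, Store, Halt}; fixed.
Sat(AF recv) = {Reset, Crit, Hold, Store, Halt}
Idle ∉ Sat(AF recv) = {Reset, Crit, Hold, Store, Halt}, so the formula does not hold at Idle.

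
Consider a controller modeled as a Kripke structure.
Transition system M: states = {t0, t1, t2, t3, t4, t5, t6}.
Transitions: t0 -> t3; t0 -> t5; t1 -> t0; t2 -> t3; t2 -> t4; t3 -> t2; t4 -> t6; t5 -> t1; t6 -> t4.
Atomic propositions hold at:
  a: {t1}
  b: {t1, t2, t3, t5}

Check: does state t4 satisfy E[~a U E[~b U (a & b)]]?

No

Sat(~a) = {t0, t2, t3, t4, t5, t6}
Sat(~b) = {t0, t4, t6}
Sat(a & b) = {t1}
E[~b U (a & b)]: least fixpoint, start Z0 = Sat((a & b)) = {t1}, add states in Sat(~b) with some successor in Z. Already a fixed point.
Sat(E[~b U (a & b)]) = {t1}
E[~a U E[~b U (a & b)]]: least fixpoint, start Z0 = Sat(E[~b U (a & b)]) = {t1}, add states in Sat(~a) with some successor in Z. Z1 = {t1, t5}; Z2 = {t0, t1, t5}; fixed.
Sat(E[~a U E[~b U (a & b)]]) = {t0, t1, t5}
t4 ∉ Sat(E[~a U E[~b U (a & b)]]) = {t0, t1, t5}, so the formula does not hold at t4.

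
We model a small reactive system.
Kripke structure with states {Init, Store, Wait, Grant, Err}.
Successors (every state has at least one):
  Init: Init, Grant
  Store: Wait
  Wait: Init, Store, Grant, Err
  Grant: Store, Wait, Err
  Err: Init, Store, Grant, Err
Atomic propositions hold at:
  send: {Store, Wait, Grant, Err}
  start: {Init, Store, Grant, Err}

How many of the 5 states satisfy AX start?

3

Sat(AX start) = {s : every successor in {Init, Store, Grant, Err}} = {Init, Wait, Err}
|Sat(AX start)| = |{Init, Wait, Err}| = 3.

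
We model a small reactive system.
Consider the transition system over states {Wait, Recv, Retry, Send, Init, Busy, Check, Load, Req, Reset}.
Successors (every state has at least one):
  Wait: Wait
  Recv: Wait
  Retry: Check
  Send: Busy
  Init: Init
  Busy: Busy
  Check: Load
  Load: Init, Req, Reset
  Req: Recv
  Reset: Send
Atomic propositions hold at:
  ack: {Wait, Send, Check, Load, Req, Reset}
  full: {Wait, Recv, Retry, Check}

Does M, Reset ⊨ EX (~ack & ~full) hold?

Sat(~ack) = {Recv, Retry, Init, Busy}
Sat(~full) = {Send, Init, Busy, Load, Req, Reset}
Sat(~ack & ~full) = {Init, Busy}
Sat(EX (~ack & ~full)) = {s : some successor in {Init, Busy}} = {Send, Init, Busy, Load}
Reset ∉ Sat(EX (~ack & ~full)) = {Send, Init, Busy, Load}, so the formula does not hold at Reset.

No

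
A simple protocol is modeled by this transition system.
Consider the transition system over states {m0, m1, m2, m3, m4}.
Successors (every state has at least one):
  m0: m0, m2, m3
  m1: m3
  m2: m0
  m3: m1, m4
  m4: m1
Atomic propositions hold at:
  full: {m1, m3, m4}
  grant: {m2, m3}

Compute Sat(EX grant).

{m0, m1}

Sat(EX grant) = {s : some successor in {m2, m3}} = {m0, m1}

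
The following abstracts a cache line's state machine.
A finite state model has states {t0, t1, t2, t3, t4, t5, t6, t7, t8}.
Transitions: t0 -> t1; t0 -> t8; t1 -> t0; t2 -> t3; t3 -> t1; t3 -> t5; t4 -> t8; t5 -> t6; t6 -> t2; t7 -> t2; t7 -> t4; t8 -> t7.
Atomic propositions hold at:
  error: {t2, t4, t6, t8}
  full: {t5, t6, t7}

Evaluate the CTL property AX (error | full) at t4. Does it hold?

Sat(error | full) = {t2, t4, t5, t6, t7, t8}
Sat(AX (error | full)) = {s : every successor in {t2, t4, t5, t6, t7, t8}} = {t4, t5, t6, t7, t8}
t4 ∈ Sat(AX (error | full)) = {t4, t5, t6, t7, t8}, so the formula holds at t4.

Yes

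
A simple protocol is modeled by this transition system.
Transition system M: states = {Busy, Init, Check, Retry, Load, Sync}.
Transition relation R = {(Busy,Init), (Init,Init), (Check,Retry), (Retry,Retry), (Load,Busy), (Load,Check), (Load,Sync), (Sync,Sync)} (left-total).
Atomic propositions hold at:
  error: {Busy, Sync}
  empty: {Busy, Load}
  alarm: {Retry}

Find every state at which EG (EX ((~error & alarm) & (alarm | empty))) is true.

Sat(~error) = {Init, Check, Retry, Load}
Sat(~error & alarm) = {Retry}
Sat(alarm | empty) = {Busy, Retry, Load}
Sat((~error & alarm) & (alarm | empty)) = {Retry}
Sat(EX ((~error & alarm) & (alarm | empty))) = {s : some successor in {Retry}} = {Check, Retry}
EG (EX ((~error & alarm) & (alarm | empty))): greatest fixpoint, start Z0 = {Check, Retry}, keep only states in Sat with some successor in Z. Already a fixed point.
Sat(EG (EX ((~error & alarm) & (alarm | empty)))) = {Check, Retry}

{Check, Retry}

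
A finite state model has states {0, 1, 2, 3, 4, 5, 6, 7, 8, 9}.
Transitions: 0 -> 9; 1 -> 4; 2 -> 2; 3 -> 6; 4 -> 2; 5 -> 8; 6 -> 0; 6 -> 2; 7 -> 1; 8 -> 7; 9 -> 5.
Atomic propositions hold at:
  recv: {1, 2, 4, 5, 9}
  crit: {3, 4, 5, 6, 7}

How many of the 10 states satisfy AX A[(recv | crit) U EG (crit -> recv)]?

Sat(recv | crit) = {1, 2, 3, 4, 5, 6, 7, 9}
Sat(crit -> recv) = {0, 1, 2, 4, 5, 8, 9}
EG (crit -> recv): greatest fixpoint, start Z0 = {0, 1, 2, 4, 5, 8, 9}, keep only states in Sat with some successor in Z. Z1 = {0, 1, 2, 4, 5, 9}; Z2 = {0, 1, 2, 4, 9}; Z3 = {0, 1, 2, 4}; Z4 = {1, 2, 4}; fixed.
Sat(EG (crit -> recv)) = {1, 2, 4}
A[(recv | crit) U EG (crit -> recv)]: least fixpoint, start Z0 = Sat(EG (crit -> recv)) = {1, 2, 4}, add states in Sat(recv | crit) with every successor in Z. Z1 = {1, 2, 4, 7}; fixed.
Sat(A[(recv | crit) U EG (crit -> recv)]) = {1, 2, 4, 7}
Sat(AX A[(recv | crit) U EG (crit -> recv)]) = {s : every successor in {1, 2, 4, 7}} = {1, 2, 4, 7, 8}
|Sat(AX A[(recv | crit) U EG (crit -> recv)])| = |{1, 2, 4, 7, 8}| = 5.

5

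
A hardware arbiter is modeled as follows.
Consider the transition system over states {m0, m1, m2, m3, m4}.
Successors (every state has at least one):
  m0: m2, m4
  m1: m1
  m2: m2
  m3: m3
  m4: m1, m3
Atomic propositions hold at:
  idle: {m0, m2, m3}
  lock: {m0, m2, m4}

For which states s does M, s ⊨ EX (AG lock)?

{m0, m2}

AG lock: greatest fixpoint, start Z0 = {m0, m2, m4}, keep only states in Sat with every successor in Z. Z1 = {m0, m2}; Z2 = {m2}; fixed.
Sat(AG lock) = {m2}
Sat(EX (AG lock)) = {s : some successor in {m2}} = {m0, m2}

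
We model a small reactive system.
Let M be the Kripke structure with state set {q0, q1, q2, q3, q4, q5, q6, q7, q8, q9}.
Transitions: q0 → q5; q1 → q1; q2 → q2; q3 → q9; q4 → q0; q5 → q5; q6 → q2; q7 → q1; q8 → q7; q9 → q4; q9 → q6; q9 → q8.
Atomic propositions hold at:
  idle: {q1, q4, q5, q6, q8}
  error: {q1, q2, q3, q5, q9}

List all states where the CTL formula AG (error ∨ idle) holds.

Sat(error ∨ idle) = {q1, q2, q3, q4, q5, q6, q8, q9}
AG (error ∨ idle): greatest fixpoint, start Z0 = {q1, q2, q3, q4, q5, q6, q8, q9}, keep only states in Sat with every successor in Z. Z1 = {q1, q2, q3, q5, q6, q9}; Z2 = {q1, q2, q3, q5, q6}; Z3 = {q1, q2, q5, q6}; fixed.
Sat(AG (error ∨ idle)) = {q1, q2, q5, q6}

{q1, q2, q5, q6}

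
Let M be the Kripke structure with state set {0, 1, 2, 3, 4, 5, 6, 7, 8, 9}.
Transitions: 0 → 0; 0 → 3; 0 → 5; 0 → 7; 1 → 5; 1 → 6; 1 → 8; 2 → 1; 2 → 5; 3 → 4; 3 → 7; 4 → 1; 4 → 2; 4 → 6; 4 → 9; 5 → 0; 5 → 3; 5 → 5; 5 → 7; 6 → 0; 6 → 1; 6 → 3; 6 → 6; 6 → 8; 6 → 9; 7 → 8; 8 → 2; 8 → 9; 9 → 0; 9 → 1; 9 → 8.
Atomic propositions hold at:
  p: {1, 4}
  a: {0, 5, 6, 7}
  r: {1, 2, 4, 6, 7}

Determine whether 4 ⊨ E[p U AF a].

Yes

AF a: least fixpoint, start Z0 = {0, 5, 6, 7}, add states with every successor in Z. Already a fixed point.
Sat(AF a) = {0, 5, 6, 7}
E[p U AF a]: least fixpoint, start Z0 = Sat(AF a) = {0, 5, 6, 7}, add states in Sat(p) with some successor in Z. Z1 = {0, 1, 4, 5, 6, 7}; fixed.
Sat(E[p U AF a]) = {0, 1, 4, 5, 6, 7}
4 ∈ Sat(E[p U AF a]) = {0, 1, 4, 5, 6, 7}, so the formula holds at 4.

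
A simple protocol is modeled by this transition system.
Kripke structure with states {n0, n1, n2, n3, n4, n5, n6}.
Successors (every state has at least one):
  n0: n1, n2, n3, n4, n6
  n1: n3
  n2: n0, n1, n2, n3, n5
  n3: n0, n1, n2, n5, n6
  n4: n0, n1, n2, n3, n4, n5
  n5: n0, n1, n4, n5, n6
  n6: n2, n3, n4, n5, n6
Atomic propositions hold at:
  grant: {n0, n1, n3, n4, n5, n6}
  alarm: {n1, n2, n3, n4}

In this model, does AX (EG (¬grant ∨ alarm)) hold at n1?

Sat(¬grant) = {n2}
Sat(¬grant ∨ alarm) = {n1, n2, n3, n4}
EG (¬grant ∨ alarm): greatest fixpoint, start Z0 = {n1, n2, n3, n4}, keep only states in Sat with some successor in Z. Already a fixed point.
Sat(EG (¬grant ∨ alarm)) = {n1, n2, n3, n4}
Sat(AX (EG (¬grant ∨ alarm))) = {s : every successor in {n1, n2, n3, n4}} = {n1}
n1 ∈ Sat(AX (EG (¬grant ∨ alarm))) = {n1}, so the formula holds at n1.

Yes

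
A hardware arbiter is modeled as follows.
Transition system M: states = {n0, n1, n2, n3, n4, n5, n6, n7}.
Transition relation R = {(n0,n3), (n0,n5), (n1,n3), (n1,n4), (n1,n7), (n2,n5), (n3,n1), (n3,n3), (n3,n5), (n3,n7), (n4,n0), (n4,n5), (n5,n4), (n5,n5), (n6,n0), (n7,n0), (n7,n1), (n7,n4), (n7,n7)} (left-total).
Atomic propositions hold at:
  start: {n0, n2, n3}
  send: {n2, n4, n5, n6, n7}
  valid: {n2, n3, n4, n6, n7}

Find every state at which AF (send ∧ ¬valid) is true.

{n2, n5}

Sat(¬valid) = {n0, n1, n5}
Sat(send ∧ ¬valid) = {n5}
AF (send ∧ ¬valid): least fixpoint, start Z0 = {n5}, add states with every successor in Z. Z1 = {n2, n5}; fixed.
Sat(AF (send ∧ ¬valid)) = {n2, n5}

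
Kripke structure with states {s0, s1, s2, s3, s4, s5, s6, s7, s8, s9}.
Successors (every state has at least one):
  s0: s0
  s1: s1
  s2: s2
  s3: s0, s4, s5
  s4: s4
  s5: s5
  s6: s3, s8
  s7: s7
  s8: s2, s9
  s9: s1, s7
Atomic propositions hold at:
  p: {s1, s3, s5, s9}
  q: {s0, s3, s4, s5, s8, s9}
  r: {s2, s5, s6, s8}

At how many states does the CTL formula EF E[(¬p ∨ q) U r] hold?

5

Sat(¬p) = {s0, s2, s4, s6, s7, s8}
Sat(¬p ∨ q) = {s0, s2, s3, s4, s5, s6, s7, s8, s9}
E[(¬p ∨ q) U r]: least fixpoint, start Z0 = Sat(r) = {s2, s5, s6, s8}, add states in Sat(¬p ∨ q) with some successor in Z. Z1 = {s2, s3, s5, s6, s8}; fixed.
Sat(E[(¬p ∨ q) U r]) = {s2, s3, s5, s6, s8}
EF E[(¬p ∨ q) U r]: least fixpoint, start Z0 = {s2, s3, s5, s6, s8}, add states with some successor in Z. Already a fixed point.
Sat(EF E[(¬p ∨ q) U r]) = {s2, s3, s5, s6, s8}
|Sat(EF E[(¬p ∨ q) U r])| = |{s2, s3, s5, s6, s8}| = 5.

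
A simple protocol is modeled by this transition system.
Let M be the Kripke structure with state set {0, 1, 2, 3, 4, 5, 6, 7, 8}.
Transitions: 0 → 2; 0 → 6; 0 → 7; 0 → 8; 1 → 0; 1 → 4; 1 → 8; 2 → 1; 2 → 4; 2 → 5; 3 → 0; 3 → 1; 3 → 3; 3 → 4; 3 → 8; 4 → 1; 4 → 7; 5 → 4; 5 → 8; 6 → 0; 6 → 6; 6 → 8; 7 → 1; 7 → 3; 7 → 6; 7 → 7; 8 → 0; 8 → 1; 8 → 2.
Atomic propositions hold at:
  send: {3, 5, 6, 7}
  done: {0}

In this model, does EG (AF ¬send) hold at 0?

Sat(¬send) = {0, 1, 2, 4, 8}
AF ¬send: least fixpoint, start Z0 = {0, 1, 2, 4, 8}, add states with every successor in Z. Z1 = {0, 1, 2, 4, 5, 8}; fixed.
Sat(AF ¬send) = {0, 1, 2, 4, 5, 8}
EG (AF ¬send): greatest fixpoint, start Z0 = {0, 1, 2, 4, 5, 8}, keep only states in Sat with some successor in Z. Already a fixed point.
Sat(EG (AF ¬send)) = {0, 1, 2, 4, 5, 8}
0 ∈ Sat(EG (AF ¬send)) = {0, 1, 2, 4, 5, 8}, so the formula holds at 0.

Yes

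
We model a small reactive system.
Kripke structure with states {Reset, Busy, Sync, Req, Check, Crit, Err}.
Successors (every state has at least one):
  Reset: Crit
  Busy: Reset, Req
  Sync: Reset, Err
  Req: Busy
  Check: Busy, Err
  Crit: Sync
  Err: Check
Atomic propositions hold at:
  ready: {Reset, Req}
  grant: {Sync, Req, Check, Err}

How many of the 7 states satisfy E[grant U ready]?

3

E[grant U ready]: least fixpoint, start Z0 = Sat(ready) = {Reset, Req}, add states in Sat(grant) with some successor in Z. Z1 = {Reset, Sync, Req}; fixed.
Sat(E[grant U ready]) = {Reset, Sync, Req}
|Sat(E[grant U ready])| = |{Reset, Sync, Req}| = 3.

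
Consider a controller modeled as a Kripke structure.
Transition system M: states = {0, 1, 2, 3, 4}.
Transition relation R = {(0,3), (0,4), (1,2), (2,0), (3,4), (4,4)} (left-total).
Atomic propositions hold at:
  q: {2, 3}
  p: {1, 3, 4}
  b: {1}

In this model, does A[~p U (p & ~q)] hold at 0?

No

Sat(~p) = {0, 2}
Sat(~q) = {0, 1, 4}
Sat(p & ~q) = {1, 4}
A[~p U (p & ~q)]: least fixpoint, start Z0 = Sat((p & ~q)) = {1, 4}, add states in Sat(~p) with every successor in Z. Already a fixed point.
Sat(A[~p U (p & ~q)]) = {1, 4}
0 ∉ Sat(A[~p U (p & ~q)]) = {1, 4}, so the formula does not hold at 0.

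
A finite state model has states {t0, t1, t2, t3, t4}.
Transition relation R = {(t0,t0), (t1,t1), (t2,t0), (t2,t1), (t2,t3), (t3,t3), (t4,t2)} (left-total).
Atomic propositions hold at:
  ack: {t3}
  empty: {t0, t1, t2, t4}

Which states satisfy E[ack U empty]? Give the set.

E[ack U empty]: least fixpoint, start Z0 = Sat(empty) = {t0, t1, t2, t4}, add states in Sat(ack) with some successor in Z. Already a fixed point.
Sat(E[ack U empty]) = {t0, t1, t2, t4}

{t0, t1, t2, t4}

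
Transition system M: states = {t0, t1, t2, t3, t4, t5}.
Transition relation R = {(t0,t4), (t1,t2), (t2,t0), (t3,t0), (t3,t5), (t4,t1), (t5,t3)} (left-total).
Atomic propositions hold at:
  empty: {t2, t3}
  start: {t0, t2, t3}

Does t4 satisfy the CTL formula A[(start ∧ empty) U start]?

Sat(start ∧ empty) = {t2, t3}
A[(start ∧ empty) U start]: least fixpoint, start Z0 = Sat(start) = {t0, t2, t3}, add states in Sat(start ∧ empty) with every successor in Z. Already a fixed point.
Sat(A[(start ∧ empty) U start]) = {t0, t2, t3}
t4 ∉ Sat(A[(start ∧ empty) U start]) = {t0, t2, t3}, so the formula does not hold at t4.

No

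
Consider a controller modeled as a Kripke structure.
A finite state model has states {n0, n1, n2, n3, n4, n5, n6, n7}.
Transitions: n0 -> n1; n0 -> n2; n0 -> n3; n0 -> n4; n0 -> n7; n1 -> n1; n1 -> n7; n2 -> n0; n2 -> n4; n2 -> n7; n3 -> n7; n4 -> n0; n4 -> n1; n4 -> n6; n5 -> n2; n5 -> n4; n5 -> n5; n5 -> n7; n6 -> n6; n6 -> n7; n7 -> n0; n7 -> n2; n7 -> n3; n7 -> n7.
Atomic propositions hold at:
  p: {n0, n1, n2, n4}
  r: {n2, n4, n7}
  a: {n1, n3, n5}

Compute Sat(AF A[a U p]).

{n0, n1, n2, n4}

A[a U p]: least fixpoint, start Z0 = Sat(p) = {n0, n1, n2, n4}, add states in Sat(a) with every successor in Z. Already a fixed point.
Sat(A[a U p]) = {n0, n1, n2, n4}
AF A[a U p]: least fixpoint, start Z0 = {n0, n1, n2, n4}, add states with every successor in Z. Already a fixed point.
Sat(AF A[a U p]) = {n0, n1, n2, n4}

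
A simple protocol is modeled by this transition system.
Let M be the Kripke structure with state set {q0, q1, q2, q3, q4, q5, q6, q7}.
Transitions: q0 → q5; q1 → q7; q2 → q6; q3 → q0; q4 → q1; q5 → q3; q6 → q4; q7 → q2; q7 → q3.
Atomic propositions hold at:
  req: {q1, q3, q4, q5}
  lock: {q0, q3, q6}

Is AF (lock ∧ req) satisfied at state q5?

Yes

Sat(lock ∧ req) = {q3}
AF (lock ∧ req): least fixpoint, start Z0 = {q3}, add states with every successor in Z. Z1 = {q3, q5}; Z2 = {q0, q3, q5}; fixed.
Sat(AF (lock ∧ req)) = {q0, q3, q5}
q5 ∈ Sat(AF (lock ∧ req)) = {q0, q3, q5}, so the formula holds at q5.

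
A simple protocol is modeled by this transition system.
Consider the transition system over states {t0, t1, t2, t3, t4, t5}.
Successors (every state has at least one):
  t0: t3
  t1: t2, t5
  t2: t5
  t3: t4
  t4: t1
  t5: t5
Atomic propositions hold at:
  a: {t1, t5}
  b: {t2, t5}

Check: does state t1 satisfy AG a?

AG a: greatest fixpoint, start Z0 = {t1, t5}, keep only states in Sat with every successor in Z. Z1 = {t5}; fixed.
Sat(AG a) = {t5}
t1 ∉ Sat(AG a) = {t5}, so the formula does not hold at t1.

No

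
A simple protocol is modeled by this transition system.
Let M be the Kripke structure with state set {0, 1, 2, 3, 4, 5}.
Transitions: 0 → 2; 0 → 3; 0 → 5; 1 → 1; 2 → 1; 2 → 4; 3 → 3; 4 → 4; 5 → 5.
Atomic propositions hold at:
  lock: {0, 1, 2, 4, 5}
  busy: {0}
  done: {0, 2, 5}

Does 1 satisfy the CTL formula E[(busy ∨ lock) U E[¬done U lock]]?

Yes

Sat(busy ∨ lock) = {0, 1, 2, 4, 5}
Sat(¬done) = {1, 3, 4}
E[¬done U lock]: least fixpoint, start Z0 = Sat(lock) = {0, 1, 2, 4, 5}, add states in Sat(¬done) with some successor in Z. Already a fixed point.
Sat(E[¬done U lock]) = {0, 1, 2, 4, 5}
E[(busy ∨ lock) U E[¬done U lock]]: least fixpoint, start Z0 = Sat(E[¬done U lock]) = {0, 1, 2, 4, 5}, add states in Sat(busy ∨ lock) with some successor in Z. Already a fixed point.
Sat(E[(busy ∨ lock) U E[¬done U lock]]) = {0, 1, 2, 4, 5}
1 ∈ Sat(E[(busy ∨ lock) U E[¬done U lock]]) = {0, 1, 2, 4, 5}, so the formula holds at 1.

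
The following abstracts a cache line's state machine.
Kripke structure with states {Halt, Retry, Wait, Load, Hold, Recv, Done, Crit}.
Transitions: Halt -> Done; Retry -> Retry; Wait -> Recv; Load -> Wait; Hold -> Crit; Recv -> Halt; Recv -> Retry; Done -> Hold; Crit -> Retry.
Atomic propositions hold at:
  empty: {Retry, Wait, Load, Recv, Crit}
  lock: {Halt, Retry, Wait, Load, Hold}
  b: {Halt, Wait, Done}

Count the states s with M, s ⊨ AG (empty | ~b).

Sat(~b) = {Retry, Load, Hold, Recv, Crit}
Sat(empty | ~b) = {Retry, Wait, Load, Hold, Recv, Crit}
AG (empty | ~b): greatest fixpoint, start Z0 = {Retry, Wait, Load, Hold, Recv, Crit}, keep only states in Sat with every successor in Z. Z1 = {Retry, Wait, Load, Hold, Crit}; Z2 = {Retry, Load, Hold, Crit}; Z3 = {Retry, Hold, Crit}; fixed.
Sat(AG (empty | ~b)) = {Retry, Hold, Crit}
|Sat(AG (empty | ~b))| = |{Retry, Hold, Crit}| = 3.

3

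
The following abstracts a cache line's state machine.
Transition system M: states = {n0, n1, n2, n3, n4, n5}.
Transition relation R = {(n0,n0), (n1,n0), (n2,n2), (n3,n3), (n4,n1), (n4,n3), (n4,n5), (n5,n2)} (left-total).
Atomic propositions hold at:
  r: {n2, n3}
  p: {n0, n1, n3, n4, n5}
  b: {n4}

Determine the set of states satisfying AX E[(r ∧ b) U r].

{n2, n3, n5}

Sat(r ∧ b) = ∅
E[(r ∧ b) U r]: least fixpoint, start Z0 = Sat(r) = {n2, n3}, add states in Sat(r ∧ b) with some successor in Z. Already a fixed point.
Sat(E[(r ∧ b) U r]) = {n2, n3}
Sat(AX E[(r ∧ b) U r]) = {s : every successor in {n2, n3}} = {n2, n3, n5}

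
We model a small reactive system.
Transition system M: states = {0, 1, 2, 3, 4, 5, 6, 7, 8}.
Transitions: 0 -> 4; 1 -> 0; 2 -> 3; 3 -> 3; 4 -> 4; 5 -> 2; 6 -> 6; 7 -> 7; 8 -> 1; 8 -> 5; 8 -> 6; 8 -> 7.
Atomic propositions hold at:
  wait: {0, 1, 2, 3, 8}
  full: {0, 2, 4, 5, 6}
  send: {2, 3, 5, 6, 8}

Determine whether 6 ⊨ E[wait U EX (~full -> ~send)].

Yes

Sat(~full) = {1, 3, 7, 8}
Sat(~send) = {0, 1, 4, 7}
Sat(~full -> ~send) = {0, 1, 2, 4, 5, 6, 7}
Sat(EX (~full -> ~send)) = {s : some successor in {0, 1, 2, 4, 5, 6, 7}} = {0, 1, 4, 5, 6, 7, 8}
E[wait U EX (~full -> ~send)]: least fixpoint, start Z0 = Sat(EX (~full -> ~send)) = {0, 1, 4, 5, 6, 7, 8}, add states in Sat(wait) with some successor in Z. Already a fixed point.
Sat(E[wait U EX (~full -> ~send)]) = {0, 1, 4, 5, 6, 7, 8}
6 ∈ Sat(E[wait U EX (~full -> ~send)]) = {0, 1, 4, 5, 6, 7, 8}, so the formula holds at 6.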